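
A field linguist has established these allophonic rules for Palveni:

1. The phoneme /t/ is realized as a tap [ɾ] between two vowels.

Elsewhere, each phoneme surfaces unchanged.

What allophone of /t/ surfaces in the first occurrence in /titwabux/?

/t/ (word-initial) is in the target of rule 1 but the environment (between two vowels) is not met → [t].

[t]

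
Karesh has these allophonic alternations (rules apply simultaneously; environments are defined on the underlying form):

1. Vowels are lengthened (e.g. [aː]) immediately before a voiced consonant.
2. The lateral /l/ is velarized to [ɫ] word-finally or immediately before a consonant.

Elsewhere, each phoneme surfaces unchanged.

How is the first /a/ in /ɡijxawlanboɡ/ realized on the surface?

[aː]

Rule 1 applies to /a/ (between /x/ and /w/: before a voiced consonant) → [aː].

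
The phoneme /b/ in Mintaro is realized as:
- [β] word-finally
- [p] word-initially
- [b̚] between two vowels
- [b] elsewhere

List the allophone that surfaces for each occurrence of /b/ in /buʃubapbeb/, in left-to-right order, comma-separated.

Occurrence 1 (position 1): word-initially → [p].
Occurrence 2 (position 5): between two vowels → [b̚].
Occurrence 3 (position 8): no conditioning environment matches → elsewhere allophone [b].
Occurrence 4 (position 10): word-finally → [β].

[p], [b̚], [b], [β]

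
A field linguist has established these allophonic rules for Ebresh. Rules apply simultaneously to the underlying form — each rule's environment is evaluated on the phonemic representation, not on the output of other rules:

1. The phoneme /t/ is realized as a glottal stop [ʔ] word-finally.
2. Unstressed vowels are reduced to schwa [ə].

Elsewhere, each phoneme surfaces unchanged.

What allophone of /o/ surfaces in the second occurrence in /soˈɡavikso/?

[ə]

/o/ (word-final) occurs in an unstressed syllable → [ə] by rule 2.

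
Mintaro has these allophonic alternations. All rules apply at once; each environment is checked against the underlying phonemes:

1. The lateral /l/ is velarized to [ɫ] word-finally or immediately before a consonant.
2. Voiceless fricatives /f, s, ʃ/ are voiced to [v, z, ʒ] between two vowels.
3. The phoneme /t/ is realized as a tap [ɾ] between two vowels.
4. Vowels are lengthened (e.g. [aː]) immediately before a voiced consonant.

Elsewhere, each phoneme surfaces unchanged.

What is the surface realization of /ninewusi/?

/n/ (word-initial): no rule targets it → [n].
/i/ (between /n/ and /n/): before a voiced consonant, so rule 4 applies → [iː].
/n/ (between /i/ and /e/): no rule targets it → [n].
/e/ (between /n/ and /w/) occurs before a voiced consonant → [eː] by rule 4.
/w/ (between /e/ and /u/): no rule targets it → [w].
/u/ — between /w/ and /s/; rule 4 does not apply here → [u].
/s/ — between /u/ and /i/, between two vowels — surfaces as [z] (rule 2).
/i/ — word-final; rule 4 does not apply here → [i].

[niːneːwuzi]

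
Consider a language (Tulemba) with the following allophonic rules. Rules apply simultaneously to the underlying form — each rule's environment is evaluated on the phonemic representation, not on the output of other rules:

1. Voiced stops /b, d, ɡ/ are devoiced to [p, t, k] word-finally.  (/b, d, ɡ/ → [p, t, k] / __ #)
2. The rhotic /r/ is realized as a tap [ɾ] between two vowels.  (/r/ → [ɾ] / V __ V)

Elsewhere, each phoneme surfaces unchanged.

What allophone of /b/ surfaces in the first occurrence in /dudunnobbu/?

[b]

/b/ (between /o/ and /b/): rule 1 targets it, but not word-finally → unchanged [b].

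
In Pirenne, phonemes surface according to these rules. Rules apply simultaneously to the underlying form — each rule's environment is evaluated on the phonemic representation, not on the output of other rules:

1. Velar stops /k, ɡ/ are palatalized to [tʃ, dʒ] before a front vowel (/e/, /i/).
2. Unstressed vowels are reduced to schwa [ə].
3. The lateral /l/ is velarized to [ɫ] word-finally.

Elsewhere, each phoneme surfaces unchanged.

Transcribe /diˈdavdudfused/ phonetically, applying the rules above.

[dəˈdavdədfəsəd]

/d/ stays [d].
/i/ meets the environment for rule 2 (in an unstressed syllable) → [ə].
/d/ stays [d].
/a/ (between /d/ and /v/) is in the target of rule 2 but the environment (in an unstressed syllable) is not met → [a].
/v/ (between /a/ and /d/): no rule targets it → [v].
/d/ (between /v/ and /u/): no rule targets it → [d].
Rule 2 applies to /u/ (between /d/ and /d/: in an unstressed syllable) → [ə].
/d/ — not in any rule's target class → [d].
/f/ (between /d/ and /u/): no rule targets it → [f].
/u/ — between /f/ and /s/, in an unstressed syllable — surfaces as [ə] (rule 2).
/s/ (between /u/ and /e/) is unaffected → [s].
/e/ (between /s/ and /d/): in an unstressed syllable, so rule 2 applies → [ə].
/d/ — not in any rule's target class → [d].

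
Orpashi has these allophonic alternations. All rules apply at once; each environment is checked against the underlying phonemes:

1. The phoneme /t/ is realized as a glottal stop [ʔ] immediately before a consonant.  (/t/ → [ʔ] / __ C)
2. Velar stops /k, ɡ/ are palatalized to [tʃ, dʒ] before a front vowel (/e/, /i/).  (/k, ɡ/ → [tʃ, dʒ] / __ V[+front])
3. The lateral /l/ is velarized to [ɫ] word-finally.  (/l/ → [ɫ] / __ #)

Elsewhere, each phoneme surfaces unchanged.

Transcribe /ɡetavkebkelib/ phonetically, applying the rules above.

[dʒetavtʃebtʃelib]

/ɡ/ (word-initial): before a front vowel, so rule 2 applies → [dʒ].
/t/ (between /e/ and /a/) fails the environment for rule 1, so it stays [t].
/k/ (between /v/ and /e/): before a front vowel, so rule 2 applies → [tʃ].
/k/ — between /b/ and /e/, before a front vowel — surfaces as [tʃ] (rule 2).
/l/ (between /e/ and /i/) is in the target of rule 3 but the environment (word-finally) is not met → [l].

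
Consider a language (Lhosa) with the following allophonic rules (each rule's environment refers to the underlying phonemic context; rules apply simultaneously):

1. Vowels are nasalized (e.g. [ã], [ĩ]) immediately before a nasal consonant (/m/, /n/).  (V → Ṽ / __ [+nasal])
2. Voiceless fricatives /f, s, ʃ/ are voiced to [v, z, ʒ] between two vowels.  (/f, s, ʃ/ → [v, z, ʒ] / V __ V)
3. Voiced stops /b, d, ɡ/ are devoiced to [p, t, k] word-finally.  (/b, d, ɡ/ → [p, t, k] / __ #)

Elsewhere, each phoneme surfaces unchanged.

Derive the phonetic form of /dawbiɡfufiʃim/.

/d/ (word-initial): rule 3 targets it, but not word-finally → unchanged [d].
/a/ — between /d/ and /w/; rule 1 does not apply here → [a].
/w/ stays [w].
/b/ (between /w/ and /i/) is in the target of rule 3 but the environment (word-finally) is not met → [b].
/i/ (between /b/ and /ɡ/): rule 1 targets it, but not before a nasal consonant → unchanged [i].
/ɡ/ (between /i/ and /f/) is in the target of rule 3 but the environment (word-finally) is not met → [ɡ].
/f/ (between /ɡ/ and /u/): rule 2 targets it, but not between two vowels → unchanged [f].
/u/ (between /f/ and /f/) is in the target of rule 1 but the environment (before a nasal consonant) is not met → [u].
Rule 2 applies to /f/ (between /u/ and /i/: between two vowels) → [v].
/i/ (between /f/ and /ʃ/) is in the target of rule 1 but the environment (before a nasal consonant) is not met → [i].
/ʃ/ (between /i/ and /i/) occurs between two vowels → [ʒ] by rule 2.
Rule 1 applies to /i/ (between /ʃ/ and /m/: before a nasal consonant) → [ĩ].
/m/ (word-final): no rule targets it → [m].

[dawbiɡfuviʒĩm]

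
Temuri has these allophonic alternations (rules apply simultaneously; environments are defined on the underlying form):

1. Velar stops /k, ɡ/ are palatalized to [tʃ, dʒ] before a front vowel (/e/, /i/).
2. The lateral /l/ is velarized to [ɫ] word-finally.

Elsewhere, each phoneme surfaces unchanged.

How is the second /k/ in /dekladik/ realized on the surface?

[k]

/k/ (word-final) is in the target of rule 1 but the environment (before a front vowel) is not met → [k].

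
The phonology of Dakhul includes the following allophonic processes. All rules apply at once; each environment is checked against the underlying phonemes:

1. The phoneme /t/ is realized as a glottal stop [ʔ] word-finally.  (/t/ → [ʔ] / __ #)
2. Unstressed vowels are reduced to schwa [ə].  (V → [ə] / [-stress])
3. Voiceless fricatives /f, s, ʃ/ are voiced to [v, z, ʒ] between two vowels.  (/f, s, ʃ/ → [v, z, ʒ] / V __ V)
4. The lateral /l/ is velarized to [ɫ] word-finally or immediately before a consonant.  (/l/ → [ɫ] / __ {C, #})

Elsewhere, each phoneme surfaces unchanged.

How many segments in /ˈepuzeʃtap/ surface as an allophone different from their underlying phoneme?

Segments that undergo a rule: /u/ → [ə] (rule 2); /e/ → [ə] (rule 2); /a/ → [ə] (rule 2).
All other segments surface unchanged.

3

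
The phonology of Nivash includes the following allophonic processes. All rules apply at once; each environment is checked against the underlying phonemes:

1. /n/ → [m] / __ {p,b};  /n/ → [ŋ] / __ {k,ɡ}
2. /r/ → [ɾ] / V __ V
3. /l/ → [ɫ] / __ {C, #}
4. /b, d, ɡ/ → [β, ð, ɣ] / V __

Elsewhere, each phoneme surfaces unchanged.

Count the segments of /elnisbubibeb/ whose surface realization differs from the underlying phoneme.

Segments that undergo a rule: /l/ → [ɫ] (rule 3); /b/ → [β] (rule 4); /b/ → [β] (rule 4); /b/ → [β] (rule 4).
All other segments surface unchanged.

4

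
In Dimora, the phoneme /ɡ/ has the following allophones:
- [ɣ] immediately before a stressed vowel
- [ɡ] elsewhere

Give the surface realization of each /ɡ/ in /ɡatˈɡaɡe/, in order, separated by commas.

[ɡ], [ɣ], [ɡ]

Occurrence 1 (position 1): no conditioning environment matches → elsewhere allophone [ɡ].
Occurrence 2 (position 4): immediately before a stressed vowel → [ɣ].
Occurrence 3 (position 6): no conditioning environment matches → elsewhere allophone [ɡ].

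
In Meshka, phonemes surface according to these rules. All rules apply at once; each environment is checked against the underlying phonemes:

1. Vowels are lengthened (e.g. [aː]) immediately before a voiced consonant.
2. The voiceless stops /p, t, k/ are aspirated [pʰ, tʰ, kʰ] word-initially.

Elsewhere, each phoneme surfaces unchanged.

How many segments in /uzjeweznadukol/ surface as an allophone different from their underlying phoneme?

5

Segments that undergo a rule: /u/ → [uː] (rule 1); /e/ → [eː] (rule 1); /e/ → [eː] (rule 1); /a/ → [aː] (rule 1); /o/ → [oː] (rule 1).
All other segments surface unchanged.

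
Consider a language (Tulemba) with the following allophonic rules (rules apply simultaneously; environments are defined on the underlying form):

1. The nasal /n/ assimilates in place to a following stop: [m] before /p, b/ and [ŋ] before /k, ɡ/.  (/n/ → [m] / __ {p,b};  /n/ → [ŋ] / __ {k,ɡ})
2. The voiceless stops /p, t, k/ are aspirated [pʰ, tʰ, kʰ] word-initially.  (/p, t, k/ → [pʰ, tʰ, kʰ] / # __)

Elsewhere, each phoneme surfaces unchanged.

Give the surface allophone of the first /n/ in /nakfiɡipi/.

/n/ (word-initial): rule 1 targets it, but not before a labial or velar stop → unchanged [n].

[n]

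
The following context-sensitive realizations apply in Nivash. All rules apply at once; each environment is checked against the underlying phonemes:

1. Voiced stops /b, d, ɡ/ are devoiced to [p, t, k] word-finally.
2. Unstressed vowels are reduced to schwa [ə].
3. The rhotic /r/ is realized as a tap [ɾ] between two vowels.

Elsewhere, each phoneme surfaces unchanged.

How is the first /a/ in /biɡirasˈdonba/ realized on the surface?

[ə]

Rule 2 applies to /a/ (between /r/ and /s/: in an unstressed syllable) → [ə].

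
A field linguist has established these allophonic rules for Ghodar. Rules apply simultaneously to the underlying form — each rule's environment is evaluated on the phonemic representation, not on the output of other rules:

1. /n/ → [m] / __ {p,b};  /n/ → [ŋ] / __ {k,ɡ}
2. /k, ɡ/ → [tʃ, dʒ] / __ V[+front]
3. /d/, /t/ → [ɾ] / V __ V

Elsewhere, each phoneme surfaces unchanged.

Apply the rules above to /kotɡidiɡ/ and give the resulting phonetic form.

/k/ (word-initial) is in the target of rule 2 but the environment (before a front vowel) is not met → [k].
/o/ (between /k/ and /t/): no rule targets it → [o].
/t/ (between /o/ and /ɡ/) is in the target of rule 3 but the environment (between two vowels) is not met → [t].
/ɡ/ — between /t/ and /i/, before a front vowel — surfaces as [dʒ] (rule 2).
/i/ (between /ɡ/ and /d/): no rule targets it → [i].
/d/ — between /i/ and /i/, between two vowels — surfaces as [ɾ] (rule 3).
/i/ stays [i].
/ɡ/ (word-final): rule 2 targets it, but not before a front vowel → unchanged [ɡ].

[kotdʒiɾiɡ]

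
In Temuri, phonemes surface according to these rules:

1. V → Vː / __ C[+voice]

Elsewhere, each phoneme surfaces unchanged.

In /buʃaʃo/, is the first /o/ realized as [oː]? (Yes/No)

No

/o/ (word-final): rule 1 targets it, but not before a voiced consonant → unchanged [o].
The actual realization is [o], not [oː].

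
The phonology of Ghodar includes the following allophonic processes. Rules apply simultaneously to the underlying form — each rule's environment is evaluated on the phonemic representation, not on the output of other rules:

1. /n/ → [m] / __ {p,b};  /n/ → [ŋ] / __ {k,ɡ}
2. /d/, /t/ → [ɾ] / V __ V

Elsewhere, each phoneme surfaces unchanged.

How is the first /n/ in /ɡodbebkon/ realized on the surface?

[n]

/n/ — word-final; rule 1 does not apply here → [n].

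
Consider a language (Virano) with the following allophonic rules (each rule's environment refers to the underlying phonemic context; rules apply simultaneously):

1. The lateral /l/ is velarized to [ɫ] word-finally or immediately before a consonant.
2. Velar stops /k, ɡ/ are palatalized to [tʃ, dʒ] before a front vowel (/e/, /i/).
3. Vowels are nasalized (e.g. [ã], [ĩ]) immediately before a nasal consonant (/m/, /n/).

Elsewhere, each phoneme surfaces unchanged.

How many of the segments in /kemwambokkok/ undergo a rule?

3

Segments that undergo a rule: /k/ → [tʃ] (rule 2); /e/ → [ẽ] (rule 3); /a/ → [ã] (rule 3).
All other segments surface unchanged.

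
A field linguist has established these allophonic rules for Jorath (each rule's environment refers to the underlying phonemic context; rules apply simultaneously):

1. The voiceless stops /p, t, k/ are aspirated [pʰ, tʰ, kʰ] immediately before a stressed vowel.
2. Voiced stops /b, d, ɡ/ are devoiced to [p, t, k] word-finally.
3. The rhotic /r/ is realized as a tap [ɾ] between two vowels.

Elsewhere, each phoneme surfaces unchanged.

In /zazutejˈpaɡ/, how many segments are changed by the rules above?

2

Segments that undergo a rule: /p/ → [pʰ] (rule 1); /ɡ/ → [k] (rule 2).
All other segments surface unchanged.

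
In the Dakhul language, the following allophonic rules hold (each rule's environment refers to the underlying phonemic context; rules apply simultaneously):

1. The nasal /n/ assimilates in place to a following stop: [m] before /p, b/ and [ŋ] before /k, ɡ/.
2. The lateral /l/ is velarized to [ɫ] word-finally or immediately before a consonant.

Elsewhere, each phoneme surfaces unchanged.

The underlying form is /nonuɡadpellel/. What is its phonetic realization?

[nonuɡadpeɫleɫ]

/n/ (word-initial) fails the environment for rule 1, so it stays [n].
/n/ (between /o/ and /u/): rule 1 targets it, but not before a labial or velar stop → unchanged [n].
/l/ (between /e/ and /l/) occurs word-finally or immediately before a consonant → [ɫ] by rule 2.
/l/ — between /l/ and /e/; rule 2 does not apply here → [l].
/l/ (word-final) occurs word-finally or immediately before a consonant → [ɫ] by rule 2.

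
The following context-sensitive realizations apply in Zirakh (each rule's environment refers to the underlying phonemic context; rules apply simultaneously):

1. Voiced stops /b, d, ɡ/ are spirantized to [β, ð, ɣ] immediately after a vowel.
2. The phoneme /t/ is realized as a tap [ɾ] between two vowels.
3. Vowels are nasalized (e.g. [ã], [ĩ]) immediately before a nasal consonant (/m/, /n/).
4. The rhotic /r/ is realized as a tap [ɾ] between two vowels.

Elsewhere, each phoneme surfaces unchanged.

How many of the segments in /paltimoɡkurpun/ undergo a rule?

3

Segments that undergo a rule: /i/ → [ĩ] (rule 3); /ɡ/ → [ɣ] (rule 1); /u/ → [ũ] (rule 3).
All other segments surface unchanged.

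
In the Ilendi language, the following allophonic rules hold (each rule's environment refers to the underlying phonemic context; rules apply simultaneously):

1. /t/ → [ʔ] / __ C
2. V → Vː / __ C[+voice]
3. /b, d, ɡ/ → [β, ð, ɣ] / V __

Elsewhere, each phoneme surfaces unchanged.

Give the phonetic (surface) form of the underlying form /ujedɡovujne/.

/u/ (word-initial) occurs before a voiced consonant → [uː] by rule 2.
/j/ (between /u/ and /e/) is unaffected → [j].
/e/ — between /j/ and /d/, before a voiced consonant — surfaces as [eː] (rule 2).
/d/ — between /e/ and /ɡ/, immediately after a vowel — surfaces as [ð] (rule 3).
/ɡ/ — between /d/ and /o/; rule 3 does not apply here → [ɡ].
/o/ (between /ɡ/ and /v/): before a voiced consonant, so rule 2 applies → [oː].
/v/ (between /o/ and /u/): no rule targets it → [v].
/u/ (between /v/ and /j/) occurs before a voiced consonant → [uː] by rule 2.
/j/ (between /u/ and /n/) is unaffected → [j].
/n/ stays [n].
/e/ (word-final) is in the target of rule 2 but the environment (before a voiced consonant) is not met → [e].

[uːjeːðɡoːvuːjne]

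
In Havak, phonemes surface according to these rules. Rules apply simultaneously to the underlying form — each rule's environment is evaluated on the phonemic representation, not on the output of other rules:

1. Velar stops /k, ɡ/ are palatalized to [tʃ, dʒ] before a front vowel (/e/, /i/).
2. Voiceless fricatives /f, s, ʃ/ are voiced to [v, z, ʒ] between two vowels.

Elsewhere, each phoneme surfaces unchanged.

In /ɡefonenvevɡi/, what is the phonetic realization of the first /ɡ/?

/ɡ/ — word-initial, before a front vowel — surfaces as [dʒ] (rule 1).

[dʒ]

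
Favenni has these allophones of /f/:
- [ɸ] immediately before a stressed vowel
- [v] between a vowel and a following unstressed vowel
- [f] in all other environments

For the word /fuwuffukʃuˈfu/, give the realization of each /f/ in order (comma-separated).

[f], [f], [f], [ɸ]

Occurrence 1 (position 1): no conditioning environment matches → elsewhere allophone [f].
Occurrence 2 (position 5): no conditioning environment matches → elsewhere allophone [f].
Occurrence 3 (position 6): no conditioning environment matches → elsewhere allophone [f].
Occurrence 4 (position 11): immediately before a stressed vowel → [ɸ].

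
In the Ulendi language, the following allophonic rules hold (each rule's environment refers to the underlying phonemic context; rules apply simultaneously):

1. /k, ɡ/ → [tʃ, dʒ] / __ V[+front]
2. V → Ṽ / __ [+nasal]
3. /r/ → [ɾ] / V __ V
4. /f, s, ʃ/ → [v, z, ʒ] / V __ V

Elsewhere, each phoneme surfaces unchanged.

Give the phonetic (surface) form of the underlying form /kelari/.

[tʃelaɾi]

/k/ (word-initial): before a front vowel, so rule 1 applies → [tʃ].
/e/ — between /k/ and /l/; rule 2 does not apply here → [e].
/l/ stays [l].
/a/ (between /l/ and /r/): rule 2 targets it, but not before a nasal consonant → unchanged [a].
Rule 3 applies to /r/ (between /a/ and /i/: between two vowels) → [ɾ].
/i/ — word-final; rule 2 does not apply here → [i].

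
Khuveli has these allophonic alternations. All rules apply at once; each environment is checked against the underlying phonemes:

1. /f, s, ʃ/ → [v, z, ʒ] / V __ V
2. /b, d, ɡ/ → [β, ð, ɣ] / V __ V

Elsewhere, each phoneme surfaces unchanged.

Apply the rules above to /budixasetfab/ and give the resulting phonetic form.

/b/ (word-initial): rule 2 targets it, but not between two vowels → unchanged [b].
/u/ — not in any rule's target class → [u].
/d/ — between /u/ and /i/, between two vowels — surfaces as [ð] (rule 2).
/i/ — not in any rule's target class → [i].
/x/ (between /i/ and /a/) is unaffected → [x].
/a/ (between /x/ and /s/) is unaffected → [a].
/s/ (between /a/ and /e/) occurs between two vowels → [z] by rule 1.
/e/ — not in any rule's target class → [e].
/t/ (between /e/ and /f/) is unaffected → [t].
/f/ (between /t/ and /a/) fails the environment for rule 1, so it stays [f].
/a/ (between /f/ and /b/) is unaffected → [a].
/b/ — word-final; rule 2 does not apply here → [b].

[buðixazetfab]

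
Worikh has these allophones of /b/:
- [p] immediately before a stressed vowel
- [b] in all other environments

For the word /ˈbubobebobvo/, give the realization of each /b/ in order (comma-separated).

[p], [b], [b], [b], [b]

Occurrence 1 (position 1): immediately before a stressed vowel → [p].
Occurrence 2 (position 3): no conditioning environment matches → elsewhere allophone [b].
Occurrence 3 (position 5): no conditioning environment matches → elsewhere allophone [b].
Occurrence 4 (position 7): no conditioning environment matches → elsewhere allophone [b].
Occurrence 5 (position 9): no conditioning environment matches → elsewhere allophone [b].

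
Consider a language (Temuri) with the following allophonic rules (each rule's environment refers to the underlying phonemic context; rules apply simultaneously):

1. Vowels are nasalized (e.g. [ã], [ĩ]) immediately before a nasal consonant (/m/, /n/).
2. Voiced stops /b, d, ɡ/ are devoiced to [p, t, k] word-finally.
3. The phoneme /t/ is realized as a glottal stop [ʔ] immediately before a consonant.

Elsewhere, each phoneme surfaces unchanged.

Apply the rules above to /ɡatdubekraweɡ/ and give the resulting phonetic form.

/ɡ/ (word-initial): rule 2 targets it, but not word-finally → unchanged [ɡ].
/a/ (between /ɡ/ and /t/) fails the environment for rule 1, so it stays [a].
/t/ meets the environment for rule 3 (immediately before a consonant) → [ʔ].
/d/ (between /t/ and /u/): rule 2 targets it, but not word-finally → unchanged [d].
/u/ (between /d/ and /b/) fails the environment for rule 1, so it stays [u].
/b/ — between /u/ and /e/; rule 2 does not apply here → [b].
/e/ (between /b/ and /k/) fails the environment for rule 1, so it stays [e].
/k/ (between /e/ and /r/): no rule targets it → [k].
/r/ — not in any rule's target class → [r].
/a/ (between /r/ and /w/): rule 1 targets it, but not before a nasal consonant → unchanged [a].
/w/ (between /a/ and /e/) is unaffected → [w].
/e/ (between /w/ and /ɡ/) fails the environment for rule 1, so it stays [e].
/ɡ/ (word-final): word-finally, so rule 2 applies → [k].

[ɡaʔdubekrawek]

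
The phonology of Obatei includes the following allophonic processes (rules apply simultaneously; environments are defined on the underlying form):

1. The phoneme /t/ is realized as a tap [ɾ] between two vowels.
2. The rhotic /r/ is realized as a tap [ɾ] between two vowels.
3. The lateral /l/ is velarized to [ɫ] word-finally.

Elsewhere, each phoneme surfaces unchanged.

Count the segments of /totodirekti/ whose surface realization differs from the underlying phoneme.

Segments that undergo a rule: /t/ → [ɾ] (rule 1); /r/ → [ɾ] (rule 2).
All other segments surface unchanged.

2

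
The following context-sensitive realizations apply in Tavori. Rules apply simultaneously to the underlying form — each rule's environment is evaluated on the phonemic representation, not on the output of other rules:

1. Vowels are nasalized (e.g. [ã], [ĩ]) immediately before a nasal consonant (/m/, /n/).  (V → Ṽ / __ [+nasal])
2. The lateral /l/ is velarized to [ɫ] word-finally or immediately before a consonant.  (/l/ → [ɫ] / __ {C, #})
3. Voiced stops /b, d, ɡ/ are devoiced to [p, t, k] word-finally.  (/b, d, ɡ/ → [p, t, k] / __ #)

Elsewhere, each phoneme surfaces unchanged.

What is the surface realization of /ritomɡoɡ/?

[ritõmɡok]

/r/ stays [r].
/i/ (between /r/ and /t/) fails the environment for rule 1, so it stays [i].
/t/ (between /i/ and /o/): no rule targets it → [t].
/o/ — between /t/ and /m/, before a nasal consonant — surfaces as [õ] (rule 1).
/m/ — not in any rule's target class → [m].
/ɡ/ (between /m/ and /o/): rule 3 targets it, but not word-finally → unchanged [ɡ].
/o/ (between /ɡ/ and /ɡ/): rule 1 targets it, but not before a nasal consonant → unchanged [o].
/ɡ/ (word-final): word-finally, so rule 3 applies → [k].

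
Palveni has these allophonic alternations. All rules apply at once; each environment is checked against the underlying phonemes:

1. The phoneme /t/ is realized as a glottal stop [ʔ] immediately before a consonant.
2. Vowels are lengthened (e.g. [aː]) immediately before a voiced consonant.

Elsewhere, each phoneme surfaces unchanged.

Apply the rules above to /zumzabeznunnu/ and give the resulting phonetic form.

/u/ meets the environment for rule 2 (before a voiced consonant) → [uː].
/a/ — between /z/ and /b/, before a voiced consonant — surfaces as [aː] (rule 2).
/e/ (between /b/ and /z/) occurs before a voiced consonant → [eː] by rule 2.
/u/ (between /n/ and /n/): before a voiced consonant, so rule 2 applies → [uː].
/u/ (word-final) fails the environment for rule 2, so it stays [u].

[zuːmzaːbeːznuːnnu]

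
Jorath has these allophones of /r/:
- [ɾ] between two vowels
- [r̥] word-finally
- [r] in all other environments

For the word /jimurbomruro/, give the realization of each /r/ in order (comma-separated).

Occurrence 1 (position 5): no conditioning environment matches → elsewhere allophone [r].
Occurrence 2 (position 9): no conditioning environment matches → elsewhere allophone [r].
Occurrence 3 (position 11): between two vowels → [ɾ].

[r], [r], [ɾ]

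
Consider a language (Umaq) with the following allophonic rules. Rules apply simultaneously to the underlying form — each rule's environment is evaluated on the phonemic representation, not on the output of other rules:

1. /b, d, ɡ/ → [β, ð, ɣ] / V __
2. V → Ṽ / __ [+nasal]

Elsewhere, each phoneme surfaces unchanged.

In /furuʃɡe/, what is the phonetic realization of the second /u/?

[u]

/u/ (between /r/ and /ʃ/): rule 2 targets it, but not before a nasal consonant → unchanged [u].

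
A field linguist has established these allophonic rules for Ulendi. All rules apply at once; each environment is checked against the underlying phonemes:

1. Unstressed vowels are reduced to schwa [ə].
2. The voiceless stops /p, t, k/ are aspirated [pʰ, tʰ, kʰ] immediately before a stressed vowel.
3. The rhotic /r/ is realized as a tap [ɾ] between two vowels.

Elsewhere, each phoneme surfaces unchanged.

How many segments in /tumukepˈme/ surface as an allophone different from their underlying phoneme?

3

Segments that undergo a rule: /u/ → [ə] (rule 1); /u/ → [ə] (rule 1); /e/ → [ə] (rule 1).
All other segments surface unchanged.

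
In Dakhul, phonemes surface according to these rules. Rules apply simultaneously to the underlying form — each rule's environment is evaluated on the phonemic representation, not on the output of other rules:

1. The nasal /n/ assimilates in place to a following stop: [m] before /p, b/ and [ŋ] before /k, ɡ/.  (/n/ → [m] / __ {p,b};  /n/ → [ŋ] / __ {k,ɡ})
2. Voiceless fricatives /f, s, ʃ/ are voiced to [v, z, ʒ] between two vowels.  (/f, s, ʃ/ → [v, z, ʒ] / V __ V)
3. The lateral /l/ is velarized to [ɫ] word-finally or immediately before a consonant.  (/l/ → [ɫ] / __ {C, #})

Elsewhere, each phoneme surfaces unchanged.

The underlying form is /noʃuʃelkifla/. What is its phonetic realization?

[noʒuʒeɫkifla]

/n/ (word-initial) is in the target of rule 1 but the environment (before a labial or velar stop) is not met → [n].
/o/ — not in any rule's target class → [o].
/ʃ/ — between /o/ and /u/, between two vowels — surfaces as [ʒ] (rule 2).
/u/ — not in any rule's target class → [u].
/ʃ/ meets the environment for rule 2 (between two vowels) → [ʒ].
/e/ (between /ʃ/ and /l/): no rule targets it → [e].
/l/ meets the environment for rule 3 (word-finally or immediately before a consonant) → [ɫ].
/k/ (between /l/ and /i/): no rule targets it → [k].
/i/ (between /k/ and /f/) is unaffected → [i].
/f/ — between /i/ and /l/; rule 2 does not apply here → [f].
/l/ (between /f/ and /a/) fails the environment for rule 3, so it stays [l].
/a/ — not in any rule's target class → [a].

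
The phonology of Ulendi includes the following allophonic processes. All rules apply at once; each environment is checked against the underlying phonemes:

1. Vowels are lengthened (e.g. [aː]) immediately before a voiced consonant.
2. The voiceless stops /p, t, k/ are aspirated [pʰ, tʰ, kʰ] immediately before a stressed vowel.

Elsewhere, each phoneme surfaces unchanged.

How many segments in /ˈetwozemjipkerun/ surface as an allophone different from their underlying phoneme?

Segments that undergo a rule: /o/ → [oː] (rule 1); /e/ → [eː] (rule 1); /e/ → [eː] (rule 1); /u/ → [uː] (rule 1).
All other segments surface unchanged.

4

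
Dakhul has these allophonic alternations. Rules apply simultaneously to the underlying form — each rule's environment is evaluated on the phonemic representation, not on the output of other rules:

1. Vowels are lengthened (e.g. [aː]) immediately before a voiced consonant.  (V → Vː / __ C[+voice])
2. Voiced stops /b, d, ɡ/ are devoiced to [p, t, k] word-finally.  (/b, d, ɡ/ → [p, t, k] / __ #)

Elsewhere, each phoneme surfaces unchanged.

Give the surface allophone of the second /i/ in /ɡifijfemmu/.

/i/ — between /f/ and /j/, before a voiced consonant — surfaces as [iː] (rule 1).

[iː]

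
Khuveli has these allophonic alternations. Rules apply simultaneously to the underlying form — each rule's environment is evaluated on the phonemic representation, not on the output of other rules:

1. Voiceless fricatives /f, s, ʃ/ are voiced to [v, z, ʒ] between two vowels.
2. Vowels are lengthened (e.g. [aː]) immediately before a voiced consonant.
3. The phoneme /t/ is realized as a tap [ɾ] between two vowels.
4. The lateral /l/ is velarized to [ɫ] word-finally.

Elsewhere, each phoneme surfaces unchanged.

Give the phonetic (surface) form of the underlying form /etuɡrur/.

/e/ (word-initial) is in the target of rule 2 but the environment (before a voiced consonant) is not met → [e].
/t/ (between /e/ and /u/): between two vowels, so rule 3 applies → [ɾ].
/u/ (between /t/ and /ɡ/): before a voiced consonant, so rule 2 applies → [uː].
/ɡ/ — not in any rule's target class → [ɡ].
/r/ — not in any rule's target class → [r].
/u/ — between /r/ and /r/, before a voiced consonant — surfaces as [uː] (rule 2).
/r/ — not in any rule's target class → [r].

[eɾuːɡruːr]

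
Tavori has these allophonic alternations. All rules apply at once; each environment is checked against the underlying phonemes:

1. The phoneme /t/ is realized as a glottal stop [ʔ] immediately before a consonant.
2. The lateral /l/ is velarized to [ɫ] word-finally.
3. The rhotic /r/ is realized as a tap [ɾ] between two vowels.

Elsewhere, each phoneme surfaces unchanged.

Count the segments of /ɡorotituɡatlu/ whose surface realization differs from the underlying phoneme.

2

Segments that undergo a rule: /r/ → [ɾ] (rule 3); /t/ → [ʔ] (rule 1).
All other segments surface unchanged.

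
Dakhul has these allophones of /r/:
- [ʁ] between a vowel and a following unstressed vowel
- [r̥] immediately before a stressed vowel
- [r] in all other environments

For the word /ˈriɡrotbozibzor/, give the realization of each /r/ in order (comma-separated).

Occurrence 1 (position 1): immediately before a stressed vowel → [r̥].
Occurrence 2 (position 4): no conditioning environment matches → elsewhere allophone [r].
Occurrence 3 (position 14): no conditioning environment matches → elsewhere allophone [r].

[r̥], [r], [r]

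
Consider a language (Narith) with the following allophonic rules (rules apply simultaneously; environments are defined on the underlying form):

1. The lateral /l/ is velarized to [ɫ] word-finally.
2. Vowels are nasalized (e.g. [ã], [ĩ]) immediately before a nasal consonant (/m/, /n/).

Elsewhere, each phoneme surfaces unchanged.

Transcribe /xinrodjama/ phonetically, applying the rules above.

[xĩnrodjãma]

/i/ meets the environment for rule 2 (before a nasal consonant) → [ĩ].
/o/ (between /r/ and /d/): rule 2 targets it, but not before a nasal consonant → unchanged [o].
Rule 2 applies to /a/ (between /j/ and /m/: before a nasal consonant) → [ã].
/a/ (word-final) is in the target of rule 2 but the environment (before a nasal consonant) is not met → [a].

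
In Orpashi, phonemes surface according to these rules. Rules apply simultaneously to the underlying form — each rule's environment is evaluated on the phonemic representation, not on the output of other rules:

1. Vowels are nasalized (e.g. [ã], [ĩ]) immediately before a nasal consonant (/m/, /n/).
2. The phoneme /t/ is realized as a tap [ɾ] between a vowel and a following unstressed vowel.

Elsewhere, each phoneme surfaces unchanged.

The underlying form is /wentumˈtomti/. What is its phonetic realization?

/w/ (word-initial) is unaffected → [w].
Rule 1 applies to /e/ (between /w/ and /n/: before a nasal consonant) → [ẽ].
/n/ — not in any rule's target class → [n].
/t/ — between /n/ and /u/; rule 2 does not apply here → [t].
/u/ (between /t/ and /m/): before a nasal consonant, so rule 1 applies → [ũ].
/m/ (between /u/ and /t/) is unaffected → [m].
/t/ (between /m/ and /o/) is in the target of rule 2 but the environment (between a vowel and a following unstressed vowel) is not met → [t].
Rule 1 applies to /o/ (between /t/ and /m/: before a nasal consonant) → [õ].
/m/ — not in any rule's target class → [m].
/t/ (between /m/ and /i/): rule 2 targets it, but not between a vowel and a following unstressed vowel → unchanged [t].
/i/ (word-final): rule 1 targets it, but not before a nasal consonant → unchanged [i].

[wẽntũmˈtõmti]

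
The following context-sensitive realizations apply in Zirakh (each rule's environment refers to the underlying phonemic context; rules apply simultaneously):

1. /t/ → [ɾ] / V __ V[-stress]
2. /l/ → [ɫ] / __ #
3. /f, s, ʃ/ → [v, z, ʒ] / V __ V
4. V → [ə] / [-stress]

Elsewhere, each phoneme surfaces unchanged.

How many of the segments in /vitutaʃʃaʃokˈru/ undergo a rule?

Segments that undergo a rule: /i/ → [ə] (rule 4); /t/ → [ɾ] (rule 1); /u/ → [ə] (rule 4); /t/ → [ɾ] (rule 1); /a/ → [ə] (rule 4); /a/ → [ə] (rule 4); /ʃ/ → [ʒ] (rule 3); /o/ → [ə] (rule 4).
All other segments surface unchanged.

8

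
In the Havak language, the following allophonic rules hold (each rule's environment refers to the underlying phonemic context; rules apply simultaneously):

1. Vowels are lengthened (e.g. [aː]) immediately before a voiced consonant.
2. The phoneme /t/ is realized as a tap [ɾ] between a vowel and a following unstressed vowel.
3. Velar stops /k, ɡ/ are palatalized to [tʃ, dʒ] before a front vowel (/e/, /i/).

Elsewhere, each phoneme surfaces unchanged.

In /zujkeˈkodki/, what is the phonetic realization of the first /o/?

/o/ meets the environment for rule 1 (before a voiced consonant) → [oː].

[oː]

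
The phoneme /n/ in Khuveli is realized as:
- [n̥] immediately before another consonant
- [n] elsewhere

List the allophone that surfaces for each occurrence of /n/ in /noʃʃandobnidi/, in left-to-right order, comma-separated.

[n], [n̥], [n]

Occurrence 1 (position 1): no conditioning environment matches → elsewhere allophone [n].
Occurrence 2 (position 6): immediately before another consonant → [n̥].
Occurrence 3 (position 10): no conditioning environment matches → elsewhere allophone [n].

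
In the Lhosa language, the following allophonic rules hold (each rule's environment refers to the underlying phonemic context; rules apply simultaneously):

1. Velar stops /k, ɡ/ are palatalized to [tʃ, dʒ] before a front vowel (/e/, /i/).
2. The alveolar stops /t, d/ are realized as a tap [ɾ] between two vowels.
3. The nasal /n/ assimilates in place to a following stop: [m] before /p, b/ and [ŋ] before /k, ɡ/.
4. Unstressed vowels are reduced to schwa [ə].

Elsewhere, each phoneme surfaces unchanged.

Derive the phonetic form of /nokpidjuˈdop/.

[nəkpədjəˈɾop]

/n/ — word-initial; rule 3 does not apply here → [n].
/o/ meets the environment for rule 4 (in an unstressed syllable) → [ə].
/k/ (between /o/ and /p/) is in the target of rule 1 but the environment (before a front vowel) is not met → [k].
/i/ (between /p/ and /d/): in an unstressed syllable, so rule 4 applies → [ə].
/d/ (between /i/ and /j/): rule 2 targets it, but not between two vowels → unchanged [d].
Rule 4 applies to /u/ (between /j/ and /d/: in an unstressed syllable) → [ə].
/d/ — between /u/ and /o/, between two vowels — surfaces as [ɾ] (rule 2).
/o/ — between /d/ and /p/; rule 4 does not apply here → [o].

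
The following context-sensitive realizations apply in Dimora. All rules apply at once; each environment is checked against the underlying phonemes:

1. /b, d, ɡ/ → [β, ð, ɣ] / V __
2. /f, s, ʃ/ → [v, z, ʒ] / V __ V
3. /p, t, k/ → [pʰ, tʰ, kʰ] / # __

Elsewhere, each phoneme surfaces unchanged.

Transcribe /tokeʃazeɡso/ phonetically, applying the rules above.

[tʰokeʒazeɣso]

/t/ — word-initial, word-initially — surfaces as [tʰ] (rule 3).
/o/ stays [o].
/k/ (between /o/ and /e/): rule 3 targets it, but not word-initially → unchanged [k].
/e/ (between /k/ and /ʃ/) is unaffected → [e].
/ʃ/ (between /e/ and /a/) occurs between two vowels → [ʒ] by rule 2.
/a/ — not in any rule's target class → [a].
/z/ (between /a/ and /e/): no rule targets it → [z].
/e/ (between /z/ and /ɡ/) is unaffected → [e].
/ɡ/ — between /e/ and /s/, immediately after a vowel — surfaces as [ɣ] (rule 1).
/s/ (between /ɡ/ and /o/) fails the environment for rule 2, so it stays [s].
/o/ — not in any rule's target class → [o].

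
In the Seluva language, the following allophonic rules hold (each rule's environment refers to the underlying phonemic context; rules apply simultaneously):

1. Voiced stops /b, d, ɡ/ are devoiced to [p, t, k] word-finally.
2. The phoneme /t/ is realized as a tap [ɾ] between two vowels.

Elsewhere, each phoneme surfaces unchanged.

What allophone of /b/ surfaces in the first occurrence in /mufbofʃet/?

[b]

/b/ (between /f/ and /o/) fails the environment for rule 1, so it stays [b].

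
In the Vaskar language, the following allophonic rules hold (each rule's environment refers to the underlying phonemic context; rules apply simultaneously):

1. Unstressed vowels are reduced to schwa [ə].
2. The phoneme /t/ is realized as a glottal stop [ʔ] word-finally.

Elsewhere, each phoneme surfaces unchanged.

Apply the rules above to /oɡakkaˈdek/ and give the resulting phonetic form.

[əɡəkkəˈdek]

/o/ — word-initial, in an unstressed syllable — surfaces as [ə] (rule 1).
/a/ — between /ɡ/ and /k/, in an unstressed syllable — surfaces as [ə] (rule 1).
Rule 1 applies to /a/ (between /k/ and /d/: in an unstressed syllable) → [ə].
/e/ — between /d/ and /k/; rule 1 does not apply here → [e].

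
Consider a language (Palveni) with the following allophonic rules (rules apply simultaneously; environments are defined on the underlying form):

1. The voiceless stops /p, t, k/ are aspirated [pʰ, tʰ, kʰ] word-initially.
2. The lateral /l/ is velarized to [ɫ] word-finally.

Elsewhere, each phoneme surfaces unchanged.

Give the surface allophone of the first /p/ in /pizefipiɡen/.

[pʰ]

/p/ — word-initial, word-initially — surfaces as [pʰ] (rule 1).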